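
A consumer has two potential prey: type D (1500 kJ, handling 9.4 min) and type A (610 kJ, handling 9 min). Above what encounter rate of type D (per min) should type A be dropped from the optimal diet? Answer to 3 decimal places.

Drop type A once their profitability E₂/h₂ falls below the rate achievable on type D alone: E₂/h₂ = λE₁/(1 + λh₁).
Solve for λ: λE₁h₂ = E₂(1 + λh₁) → λ(E₁h₂ − E₂h₁) = E₂ → λ = E₂/(E₁h₂ − E₂h₁).
λ = 610/(1500×9 − 610×9.4) = 610/7766 = 0.07855 per min.

0.079 per min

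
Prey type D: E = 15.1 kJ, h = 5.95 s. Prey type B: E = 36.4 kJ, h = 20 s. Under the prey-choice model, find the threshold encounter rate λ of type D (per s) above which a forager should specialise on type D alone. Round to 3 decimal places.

0.426 per s

Drop type B once their profitability E₂/h₂ falls below the rate achievable on type D alone: E₂/h₂ = λE₁/(1 + λh₁).
Solve for λ: λE₁h₂ = E₂(1 + λh₁) → λ(E₁h₂ − E₂h₁) = E₂ → λ = E₂/(E₁h₂ − E₂h₁).
λ = 36.4/(15.1×20 − 36.4×5.95) = 36.4/85.42 = 0.4261 per s.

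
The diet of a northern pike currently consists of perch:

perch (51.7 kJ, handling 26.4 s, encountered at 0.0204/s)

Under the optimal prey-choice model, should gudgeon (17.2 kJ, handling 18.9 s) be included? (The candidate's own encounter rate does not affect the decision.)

Yes

On perch alone, R = ΣλE/(1+Σλh) = 1.055/1.539 = 0.6855 kJ/s.
gudgeon: E/h = 17.2/18.9 = 0.9101 kJ/s.
Since 0.9101 > R, including gudgeon increases the long-run rate.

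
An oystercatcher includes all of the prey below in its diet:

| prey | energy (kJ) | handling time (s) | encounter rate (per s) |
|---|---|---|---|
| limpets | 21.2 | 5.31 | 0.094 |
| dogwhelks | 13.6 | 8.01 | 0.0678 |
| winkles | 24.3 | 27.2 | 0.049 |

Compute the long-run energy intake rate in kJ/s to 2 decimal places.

R = (0.094×21.2 + 0.0678×13.6 + 0.049×24.3) / (1 + 0.094×5.31 + 0.0678×8.01 + 0.049×27.2) = 4.106/3.375 = 1.216 kJ/s.

1.22 kJ/s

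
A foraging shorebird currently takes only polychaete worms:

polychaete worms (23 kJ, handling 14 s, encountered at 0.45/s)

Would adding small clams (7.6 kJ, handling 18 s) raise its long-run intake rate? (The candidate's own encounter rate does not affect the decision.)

Current rate: (0.45×23)/(1 + 0.45×14) = 1.418 kJ/s.
small clams: E/h = 7.6/18 = 0.4222 kJ/s.
0.4222 < 1.418, so adding small clams would lower the average — exclude it.

No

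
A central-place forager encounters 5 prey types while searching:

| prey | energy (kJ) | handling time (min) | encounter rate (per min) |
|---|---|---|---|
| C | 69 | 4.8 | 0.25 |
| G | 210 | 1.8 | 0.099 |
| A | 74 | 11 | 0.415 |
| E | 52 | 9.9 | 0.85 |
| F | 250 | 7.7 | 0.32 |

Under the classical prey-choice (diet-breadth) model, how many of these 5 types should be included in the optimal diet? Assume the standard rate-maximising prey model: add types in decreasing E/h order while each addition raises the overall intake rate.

2

Rank by E/h (kJ/min): G 117, F 32.5, C 14.4, A 6.73, E 5.25. Include each in turn until the next type's E/h falls below the running intake rate.
Rate on top 1: 17.65. F: 32.5 > 17.65 → include.
Rate on top 2: 27.67. C: 14.4 < 27.67 → exclude; stop.
Optimal diet: G, F — 2 of 5 types.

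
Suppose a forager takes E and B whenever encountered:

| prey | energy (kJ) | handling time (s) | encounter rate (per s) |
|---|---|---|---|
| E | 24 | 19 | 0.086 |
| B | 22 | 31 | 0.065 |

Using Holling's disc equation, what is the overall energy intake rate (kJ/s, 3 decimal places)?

0.752 kJ/s

R = (0.086×24 + 0.065×22) / (1 + 0.086×19 + 0.065×31) = 3.494/4.649 = 0.7516 kJ/s.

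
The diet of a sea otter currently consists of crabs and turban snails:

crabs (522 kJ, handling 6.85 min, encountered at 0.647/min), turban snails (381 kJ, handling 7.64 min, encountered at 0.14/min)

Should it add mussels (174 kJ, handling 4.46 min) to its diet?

No

On crabs and turban snails alone, R = ΣλE/(1+Σλh) = 391.1/6.502 = 60.15 kJ/min.
Profitability of mussels: 174/4.46 = 39.01 kJ/min.
Since 39.01 < R, time spent handling mussels is better spent searching.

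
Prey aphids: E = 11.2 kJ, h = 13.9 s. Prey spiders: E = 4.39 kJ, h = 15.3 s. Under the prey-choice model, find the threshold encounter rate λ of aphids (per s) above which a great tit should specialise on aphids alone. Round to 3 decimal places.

0.040 per s

The zero-one rule: include spiders iff E₂/h₂ > λE₁/(1+λh₁). Equality gives the switch point.
λE₁h₂ = E₂ + λE₂h₁ ⇒ λ = E₂/(E₁h₂ − E₂h₁) = 4.39/(171.4 − 61.02) = 0.03979 per s.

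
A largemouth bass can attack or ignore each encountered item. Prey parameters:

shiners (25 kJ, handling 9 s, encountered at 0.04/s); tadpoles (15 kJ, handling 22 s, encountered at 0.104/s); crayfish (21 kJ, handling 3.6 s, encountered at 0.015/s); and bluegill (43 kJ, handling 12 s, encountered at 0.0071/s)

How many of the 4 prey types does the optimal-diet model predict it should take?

E/h in descending order: crayfish 5.83, bluegill 3.58, shiners 2.78, tadpoles 0.682 kJ/s. The optimal diet is the largest prefix of this list for which every included type satisfies E_i/h_i > R on the types above it.
Rate on top 1: 0.2989. bluegill: 3.58 > 0.2989 → include.
Rate on top 2: 0.5445. shiners: 2.78 > 0.5445 → include.
Rate on top 3: 1.081. tadpoles: 0.682 < 1.081 → exclude; stop.
Optimal diet: crayfish, bluegill, shiners — 3 of 4 types.

3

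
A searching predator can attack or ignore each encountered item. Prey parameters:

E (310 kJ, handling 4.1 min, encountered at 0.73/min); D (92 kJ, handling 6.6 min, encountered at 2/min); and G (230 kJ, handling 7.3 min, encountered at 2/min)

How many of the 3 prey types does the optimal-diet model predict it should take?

1

Profitabilities (E/h, kJ/min): E 75.6, G 31.5, D 13.9. Add prey in this order while the next type's profitability exceeds the intake rate on those already taken.
Rate on top 1: 56.67. G: 31.5 < 56.67 → exclude; stop.
Optimal diet: E — 1 of 3 types.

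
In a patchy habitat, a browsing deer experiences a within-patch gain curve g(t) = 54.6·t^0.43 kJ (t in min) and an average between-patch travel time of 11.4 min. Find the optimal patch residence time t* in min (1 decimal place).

Optimal t* satisfies g'(t*) = g(t*)/(T + t*).
g'(t) = 0.43·54.6·t^-0.57. Setting 0.43·54.6·t^-0.57 = 54.6·t^0.43/(11.4+t) gives 0.43(11.4+t) = t, so 0.57·t = 0.43×11.4.
t* = 0.43×11.4/0.57 = 8.6 min.

8.6 min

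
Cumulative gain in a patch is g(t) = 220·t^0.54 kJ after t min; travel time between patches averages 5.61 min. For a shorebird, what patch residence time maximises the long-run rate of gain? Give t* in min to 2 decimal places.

By the marginal value theorem, leave when the instantaneous gain rate g'(t) equals the habitat-wide average g(t)/(T + t).
g'(t) = 0.54·220·t^-0.46. Setting 0.54·220·t^-0.46 = 220·t^0.54/(5.61+t) gives 0.54(5.61+t) = t, so 0.46·t = 0.54×5.61.
t* = 0.54×5.61/0.46 = 6.586 min.

6.59 min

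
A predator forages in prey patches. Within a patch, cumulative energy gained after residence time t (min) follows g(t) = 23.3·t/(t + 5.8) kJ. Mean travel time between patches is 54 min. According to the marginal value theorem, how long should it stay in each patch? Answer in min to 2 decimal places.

17.70 min

Optimal t* satisfies g'(t*) = g(t*)/(T + t*).
g'(t) = 23.3·5.8/(t + 5.8)². Setting 23.3·5.8/(t+5.8)² = 23.3t/[(t+5.8)(54+t)] gives 5.8(54+t) = t(t+5.8), so t² = 5.8×54 = 313.2.
t* = √313.2 = 17.7 min.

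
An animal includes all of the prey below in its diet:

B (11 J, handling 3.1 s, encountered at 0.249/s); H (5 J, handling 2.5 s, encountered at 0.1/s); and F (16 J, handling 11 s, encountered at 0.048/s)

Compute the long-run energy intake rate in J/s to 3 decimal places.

R = Σλ_iE_i / (1 + Σλ_ih_i)
Numerator: 0.249×11 + 0.1×5 + 0.048×16 = 4.007
Denominator: 1 + 0.249×3.1 + 0.1×2.5 + 0.048×11 = 2.55
R = 4.007/2.55 = 1.571 J/s

1.571 J/s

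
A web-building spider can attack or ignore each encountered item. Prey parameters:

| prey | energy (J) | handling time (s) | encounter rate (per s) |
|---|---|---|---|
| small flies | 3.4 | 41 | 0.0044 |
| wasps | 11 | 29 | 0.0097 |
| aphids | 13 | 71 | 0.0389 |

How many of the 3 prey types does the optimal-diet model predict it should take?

2

E/h in descending order: wasps 0.379, aphids 0.183, small flies 0.0829 J/s. The optimal diet is the largest prefix of this list for which every included type satisfies E_i/h_i > R on the types above it.
Rate on top 1: 0.08327. aphids: 0.183 > 0.08327 → include.
Rate on top 2: 0.1515. small flies: 0.0829 < 0.1515 → exclude; stop.
Optimal diet: wasps, aphids — 2 of 3 types.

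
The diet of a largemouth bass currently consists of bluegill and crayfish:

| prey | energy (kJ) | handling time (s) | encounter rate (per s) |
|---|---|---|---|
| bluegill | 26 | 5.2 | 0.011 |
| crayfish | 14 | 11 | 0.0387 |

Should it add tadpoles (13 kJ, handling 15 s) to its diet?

Yes

Current rate: (0.011×26 + 0.0387×14)/(1 + 0.011×5.2 + 0.0387×11) = 0.5582 kJ/s.
tadpoles: E/h = 13/15 = 0.8667 kJ/s.
0.8667 > 0.5582, so adding tadpoles raises the average — include it.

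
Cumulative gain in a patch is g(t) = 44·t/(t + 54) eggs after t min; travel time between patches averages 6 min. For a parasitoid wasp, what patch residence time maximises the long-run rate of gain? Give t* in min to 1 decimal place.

18.0 min

By the marginal value theorem, leave when the instantaneous gain rate g'(t) equals the habitat-wide average g(t)/(T + t).
g'(t) = 44·54/(t + 54)². Setting 44·54/(t+54)² = 44t/[(t+54)(6+t)] gives 54(6+t) = t(t+54), so t² = 54×6 = 324.
t* = √324 = 18 min.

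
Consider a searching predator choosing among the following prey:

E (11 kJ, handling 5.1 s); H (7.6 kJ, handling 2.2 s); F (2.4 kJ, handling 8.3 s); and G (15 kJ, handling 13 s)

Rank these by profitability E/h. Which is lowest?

F

In descending order of E/h:
H: 7.6/2.2 = 3.45 kJ/s
E: 11/5.1 = 2.16 kJ/s
G: 15/13 = 1.15 kJ/s
F: 2.4/8.3 = 0.289 kJ/s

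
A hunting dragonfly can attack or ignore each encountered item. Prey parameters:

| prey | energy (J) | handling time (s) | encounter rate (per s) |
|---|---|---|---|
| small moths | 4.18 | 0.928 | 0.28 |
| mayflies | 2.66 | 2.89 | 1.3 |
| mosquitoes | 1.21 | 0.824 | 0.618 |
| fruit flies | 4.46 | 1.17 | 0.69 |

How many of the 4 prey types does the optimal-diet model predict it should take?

2

Profitabilities (E/h, J/s): small moths 4.5, fruit flies 3.81, mosquitoes 1.47, mayflies 0.92. Add prey in this order while the next type's profitability exceeds the intake rate on those already taken.
Rate on top 1: 0.929. fruit flies: 3.81 > 0.929 → include.
Rate on top 2: 2.055. mosquitoes: 1.47 < 2.055 → exclude; stop.
Optimal diet: small moths, fruit flies — 2 of 4 types.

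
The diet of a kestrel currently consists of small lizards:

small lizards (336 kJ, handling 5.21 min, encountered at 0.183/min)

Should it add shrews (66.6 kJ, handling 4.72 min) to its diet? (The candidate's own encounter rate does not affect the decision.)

Intake rate on the current diet: R = (0.183×336) / (1 + 0.183×5.21) = 61.49/1.953 = 31.48 kJ/min.
shrews: E/h = 66.6/4.72 = 14.11 kJ/min.
Since 14.11 < R, time spent handling shrews is better spent searching.

No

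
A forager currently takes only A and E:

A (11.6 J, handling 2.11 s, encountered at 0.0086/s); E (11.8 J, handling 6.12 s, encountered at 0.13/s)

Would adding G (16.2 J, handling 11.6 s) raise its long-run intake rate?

Current rate: (0.0086×11.6 + 0.13×11.8)/(1 + 0.0086×2.11 + 0.13×6.12) = 0.9008 J/s.
Profitability of G: 16.2/11.6 = 1.397 J/s.
1.397 > 0.9008, so adding G raises the average — include it.

Yes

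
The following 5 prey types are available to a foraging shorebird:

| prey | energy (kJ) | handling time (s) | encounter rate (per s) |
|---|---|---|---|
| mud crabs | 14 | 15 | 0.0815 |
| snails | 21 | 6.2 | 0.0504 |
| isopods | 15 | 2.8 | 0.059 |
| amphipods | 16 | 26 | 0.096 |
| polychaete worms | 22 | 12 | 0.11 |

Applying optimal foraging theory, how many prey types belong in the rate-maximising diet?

3

E/h in descending order: isopods 5.36, snails 3.39, polychaete worms 1.83, mud crabs 0.933, amphipods 0.615 kJ/s. The optimal diet is the largest prefix of this list for which every included type satisfies E_i/h_i > R on the types above it.
Rate on top 1: 0.7595. snails: 3.39 > 0.7595 → include.
Rate on top 2: 1.315. polychaete worms: 1.83 > 1.315 → include.
Rate on top 3: 1.56. mud crabs: 0.933 < 1.56 → exclude; stop.
Optimal diet: isopods, snails, polychaete worms — 3 of 5 types.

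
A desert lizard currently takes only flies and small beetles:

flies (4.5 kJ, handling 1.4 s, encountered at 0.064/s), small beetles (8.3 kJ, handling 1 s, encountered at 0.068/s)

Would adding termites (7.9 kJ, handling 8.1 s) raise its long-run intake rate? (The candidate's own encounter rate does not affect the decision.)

Yes

Current rate: (0.064×4.5 + 0.068×8.3)/(1 + 0.064×1.4 + 0.068×1) = 0.7364 kJ/s.
termites: E/h = 7.9/8.1 = 0.9753 kJ/s.
0.9753 > 0.7364, so adding termites raises the average — include it.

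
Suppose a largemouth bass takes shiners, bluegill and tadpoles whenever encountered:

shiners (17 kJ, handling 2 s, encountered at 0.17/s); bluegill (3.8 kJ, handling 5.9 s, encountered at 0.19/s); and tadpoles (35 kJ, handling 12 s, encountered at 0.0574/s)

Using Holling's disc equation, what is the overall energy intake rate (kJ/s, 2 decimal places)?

1.78 kJ/s

R = Σλ_iE_i / (1 + Σλ_ih_i)
Numerator: 0.17×17 + 0.19×3.8 + 0.0574×35 = 5.621
Denominator: 1 + 0.17×2 + 0.19×5.9 + 0.0574×12 = 3.15
R = 5.621/3.15 = 1.785 kJ/s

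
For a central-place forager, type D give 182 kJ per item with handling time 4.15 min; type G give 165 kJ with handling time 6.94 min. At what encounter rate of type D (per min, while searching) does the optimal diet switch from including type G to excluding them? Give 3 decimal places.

The zero-one rule: include type G iff E₂/h₂ > λE₁/(1+λh₁). Equality gives the switch point.
λE₁h₂ = E₂ + λE₂h₁ ⇒ λ = E₂/(E₁h₂ − E₂h₁) = 165/(1263 − 684.8) = 0.2853 per min.

0.285 per min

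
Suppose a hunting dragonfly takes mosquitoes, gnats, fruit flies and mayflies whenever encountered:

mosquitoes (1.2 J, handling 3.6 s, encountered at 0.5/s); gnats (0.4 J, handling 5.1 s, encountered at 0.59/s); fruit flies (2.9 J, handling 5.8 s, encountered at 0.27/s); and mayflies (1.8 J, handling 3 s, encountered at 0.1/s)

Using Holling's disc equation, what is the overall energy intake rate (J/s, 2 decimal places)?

R = (0.5×1.2 + 0.59×0.4 + 0.27×2.9 + 0.1×1.8) / (1 + 0.5×3.6 + 0.59×5.1 + 0.27×5.8 + 0.1×3) = 1.799/7.675 = 0.2344 J/s.

0.23 J/s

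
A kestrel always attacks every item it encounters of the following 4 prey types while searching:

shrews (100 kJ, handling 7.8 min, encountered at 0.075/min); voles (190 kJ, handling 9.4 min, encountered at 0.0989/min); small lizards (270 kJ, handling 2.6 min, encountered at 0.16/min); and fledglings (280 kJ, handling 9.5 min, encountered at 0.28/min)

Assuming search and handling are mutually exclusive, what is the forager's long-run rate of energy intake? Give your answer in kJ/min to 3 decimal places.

26.453 kJ/min

Energy encountered per unit search time: 0.075×100 + 0.0989×190 + 0.16×270 + 0.28×280 = 147.9 kJ/min.
Handling time per unit search time: 0.075×7.8 + 0.0989×9.4 + 0.16×2.6 + 0.28×9.5 = 4.591.
Rate = 147.9/(1 + 4.591) = 26.45 kJ/min.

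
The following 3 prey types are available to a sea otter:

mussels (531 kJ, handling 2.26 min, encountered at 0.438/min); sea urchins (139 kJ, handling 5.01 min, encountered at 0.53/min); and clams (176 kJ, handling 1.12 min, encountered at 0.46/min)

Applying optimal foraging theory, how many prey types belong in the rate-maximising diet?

2

Rank by E/h (kJ/min): mussels 235, clams 157, sea urchins 27.7. Include each in turn until the next type's E/h falls below the running intake rate.
Rate on top 1: 116.9. clams: 157 > 116.9 → include.
Rate on top 2: 125.2. sea urchins: 27.7 < 125.2 → exclude; stop.
Optimal diet: mussels, clams — 2 of 3 types.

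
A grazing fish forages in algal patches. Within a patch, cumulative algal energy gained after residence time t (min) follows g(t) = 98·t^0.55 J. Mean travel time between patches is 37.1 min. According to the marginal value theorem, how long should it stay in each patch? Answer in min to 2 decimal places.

45.34 min

Optimal t* satisfies g'(t*) = g(t*)/(T + t*).
g'(t) = 0.55·98·t^-0.45. Setting 0.55·98·t^-0.45 = 98·t^0.55/(37.1+t) gives 0.55(37.1+t) = t, so 0.45·t = 0.55×37.1.
t* = 0.55×37.1/0.45 = 45.34 min.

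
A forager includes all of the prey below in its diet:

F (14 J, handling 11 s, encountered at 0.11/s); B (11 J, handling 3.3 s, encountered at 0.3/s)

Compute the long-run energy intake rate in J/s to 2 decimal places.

R = Σλ_iE_i / (1 + Σλ_ih_i)
Numerator: 0.11×14 + 0.3×11 = 4.84
Denominator: 1 + 0.11×11 + 0.3×3.3 = 3.2
R = 4.84/3.2 = 1.513 J/s

1.51 J/s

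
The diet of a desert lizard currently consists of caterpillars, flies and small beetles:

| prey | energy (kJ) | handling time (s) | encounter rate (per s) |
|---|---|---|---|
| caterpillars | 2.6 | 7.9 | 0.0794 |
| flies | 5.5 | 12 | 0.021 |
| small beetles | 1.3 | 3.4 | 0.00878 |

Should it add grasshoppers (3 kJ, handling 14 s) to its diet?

Intake rate on the current diet: R = (0.0794×2.6 + 0.021×5.5 + 0.00878×1.3) / (1 + 0.0794×7.9 + 0.021×12 + 0.00878×3.4) = 0.3334/1.909 = 0.1746 kJ/s.
Profitability of grasshoppers: 3/14 = 0.2143 kJ/s.
Since 0.2143 > R, including grasshoppers increases the long-run rate.

Yes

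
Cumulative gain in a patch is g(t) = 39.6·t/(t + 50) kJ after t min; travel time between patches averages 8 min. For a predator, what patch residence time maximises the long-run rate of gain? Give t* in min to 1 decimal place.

Maximise g(t)/(T+t): set derivative to zero → g'(t)(T+t) = g(t).
g'(t) = 39.6·50/(t + 50)². Setting 39.6·50/(t+50)² = 39.6t/[(t+50)(8+t)] gives 50(8+t) = t(t+50), so t² = 50×8 = 400.
t* = √400 = 20 min.

20.0 min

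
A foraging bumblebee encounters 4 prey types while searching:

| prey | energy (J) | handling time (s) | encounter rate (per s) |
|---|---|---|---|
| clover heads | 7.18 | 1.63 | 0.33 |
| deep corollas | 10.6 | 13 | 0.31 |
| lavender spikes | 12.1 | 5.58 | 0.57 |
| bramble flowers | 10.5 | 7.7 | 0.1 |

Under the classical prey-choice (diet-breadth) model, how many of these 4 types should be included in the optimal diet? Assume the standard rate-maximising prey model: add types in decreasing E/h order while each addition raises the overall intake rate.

Profitabilities (E/h, J/s): clover heads 4.4, lavender spikes 2.17, bramble flowers 1.36, deep corollas 0.815. Add prey in this order while the next type's profitability exceeds the intake rate on those already taken.
Rate on top 1: 1.541. lavender spikes: 2.17 > 1.541 → include.
Rate on top 2: 1.964. bramble flowers: 1.36 < 1.964 → exclude; stop.
Optimal diet: clover heads, lavender spikes — 2 of 4 types.

2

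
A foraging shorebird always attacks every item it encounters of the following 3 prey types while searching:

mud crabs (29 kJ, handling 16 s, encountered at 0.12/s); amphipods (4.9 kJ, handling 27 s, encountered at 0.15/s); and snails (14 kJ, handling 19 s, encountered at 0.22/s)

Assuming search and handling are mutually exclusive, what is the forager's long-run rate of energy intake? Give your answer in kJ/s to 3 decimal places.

0.654 kJ/s

R = Σλ_iE_i / (1 + Σλ_ih_i)
Numerator: 0.12×29 + 0.15×4.9 + 0.22×14 = 7.295
Denominator: 1 + 0.12×16 + 0.15×27 + 0.22×19 = 11.15
R = 7.295/11.15 = 0.6543 kJ/s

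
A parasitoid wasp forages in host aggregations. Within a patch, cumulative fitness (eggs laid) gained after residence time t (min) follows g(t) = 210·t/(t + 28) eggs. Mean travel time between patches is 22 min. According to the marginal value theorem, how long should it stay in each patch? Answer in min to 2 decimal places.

Maximise g(t)/(T+t): set derivative to zero → g'(t)(T+t) = g(t).
g'(t) = 210·28/(t + 28)². Setting 210·28/(t+28)² = 210t/[(t+28)(22+t)] gives 28(22+t) = t(t+28), so t² = 28×22 = 616.
t* = √616 = 24.82 min.

24.82 min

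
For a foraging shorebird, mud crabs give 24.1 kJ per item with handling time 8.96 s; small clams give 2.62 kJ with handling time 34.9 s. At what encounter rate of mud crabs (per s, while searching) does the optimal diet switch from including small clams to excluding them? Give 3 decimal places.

0.003 per s

At the threshold, the rate on mud crabs alone equals the profitability of small clams: λ·24.1/(1 + λ·8.96) = 2.62/34.9 = 0.07507.
Rearranging, λ(24.1 − 0.07507×8.96) = 0.07507, so λ = 0.07507/23.43 = 0.003204 per s.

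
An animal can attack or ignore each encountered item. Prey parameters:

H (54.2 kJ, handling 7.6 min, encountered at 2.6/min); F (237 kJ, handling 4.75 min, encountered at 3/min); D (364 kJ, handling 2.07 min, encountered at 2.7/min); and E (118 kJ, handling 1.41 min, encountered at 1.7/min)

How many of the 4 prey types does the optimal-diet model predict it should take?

1

E/h in descending order: D 176, E 83.7, F 49.9, H 7.13 kJ/min. The optimal diet is the largest prefix of this list for which every included type satisfies E_i/h_i > R on the types above it.
Rate on top 1: 149.2. E: 83.7 < 149.2 → exclude; stop.
Optimal diet: D — 1 of 4 types.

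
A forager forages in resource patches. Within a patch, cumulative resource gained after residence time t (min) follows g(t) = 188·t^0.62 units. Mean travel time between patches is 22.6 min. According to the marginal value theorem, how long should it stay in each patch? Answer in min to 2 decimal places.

36.87 min

Optimal t* satisfies g'(t*) = g(t*)/(T + t*).
g'(t) = 0.62·188·t^-0.38. Setting 0.62·188·t^-0.38 = 188·t^0.62/(22.6+t) gives 0.62(22.6+t) = t, so 0.38·t = 0.62×22.6.
t* = 0.62×22.6/0.38 = 36.87 min.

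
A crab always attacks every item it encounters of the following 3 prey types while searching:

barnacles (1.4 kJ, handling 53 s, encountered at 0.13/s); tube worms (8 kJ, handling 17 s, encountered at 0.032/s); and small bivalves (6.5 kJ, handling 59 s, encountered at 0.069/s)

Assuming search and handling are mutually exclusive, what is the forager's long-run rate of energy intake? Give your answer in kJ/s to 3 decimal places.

0.071 kJ/s

Energy encountered per unit search time: 0.13×1.4 + 0.032×8 + 0.069×6.5 = 0.8865 kJ/s.
Handling time per unit search time: 0.13×53 + 0.032×17 + 0.069×59 = 11.51.
Rate = 0.8865/(1 + 11.51) = 0.07089 kJ/s.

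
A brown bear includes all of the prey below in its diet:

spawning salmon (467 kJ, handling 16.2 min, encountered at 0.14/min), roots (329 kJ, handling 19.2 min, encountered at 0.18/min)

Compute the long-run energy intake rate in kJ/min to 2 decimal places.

18.53 kJ/min

R = Σλ_iE_i / (1 + Σλ_ih_i)
Numerator: 0.14×467 + 0.18×329 = 124.6
Denominator: 1 + 0.14×16.2 + 0.18×19.2 = 6.724
R = 124.6/6.724 = 18.53 kJ/min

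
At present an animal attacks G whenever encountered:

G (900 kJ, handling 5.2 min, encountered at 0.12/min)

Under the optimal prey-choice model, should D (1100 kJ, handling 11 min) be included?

Current rate: (0.12×900)/(1 + 0.12×5.2) = 66.5 kJ/min.
Profitability of D: 1100/11 = 100 kJ/min.
100 > 66.5, so adding D raises the average — include it.

Yes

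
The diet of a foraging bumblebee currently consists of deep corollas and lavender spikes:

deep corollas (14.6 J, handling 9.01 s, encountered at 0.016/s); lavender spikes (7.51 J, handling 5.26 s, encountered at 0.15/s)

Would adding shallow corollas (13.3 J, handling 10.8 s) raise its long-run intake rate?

Yes

Current rate: (0.016×14.6 + 0.15×7.51)/(1 + 0.016×9.01 + 0.15×5.26) = 0.7036 J/s.
shallow corollas: E/h = 13.3/10.8 = 1.231 J/s.
Since 1.231 > R, including shallow corollas increases the long-run rate.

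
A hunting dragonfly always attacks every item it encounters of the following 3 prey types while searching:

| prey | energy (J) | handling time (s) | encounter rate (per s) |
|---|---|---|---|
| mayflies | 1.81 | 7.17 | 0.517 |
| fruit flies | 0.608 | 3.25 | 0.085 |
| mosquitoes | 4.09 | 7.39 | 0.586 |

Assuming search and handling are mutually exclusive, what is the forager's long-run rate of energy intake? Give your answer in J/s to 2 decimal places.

Energy encountered per unit search time: 0.517×1.81 + 0.085×0.608 + 0.586×4.09 = 3.384 J/s.
Handling time per unit search time: 0.517×7.17 + 0.085×3.25 + 0.586×7.39 = 8.314.
Rate = 3.384/(1 + 8.314) = 0.3634 J/s.

0.36 J/s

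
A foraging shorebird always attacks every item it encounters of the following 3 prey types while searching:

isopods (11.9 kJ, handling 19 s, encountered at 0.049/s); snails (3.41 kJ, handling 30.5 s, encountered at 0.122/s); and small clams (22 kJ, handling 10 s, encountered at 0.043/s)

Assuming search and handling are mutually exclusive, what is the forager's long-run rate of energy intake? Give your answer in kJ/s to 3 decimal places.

R = (0.049×11.9 + 0.122×3.41 + 0.043×22) / (1 + 0.049×19 + 0.122×30.5 + 0.043×10) = 1.945/6.082 = 0.3198 kJ/s.

0.320 kJ/s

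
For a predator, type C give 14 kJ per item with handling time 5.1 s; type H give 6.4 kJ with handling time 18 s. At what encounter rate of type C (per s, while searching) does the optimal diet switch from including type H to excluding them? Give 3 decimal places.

The zero-one rule: include type H iff E₂/h₂ > λE₁/(1+λh₁). Equality gives the switch point.
λE₁h₂ = E₂ + λE₂h₁ ⇒ λ = E₂/(E₁h₂ − E₂h₁) = 6.4/(252 − 32.64) = 0.02918 per s.

0.029 per s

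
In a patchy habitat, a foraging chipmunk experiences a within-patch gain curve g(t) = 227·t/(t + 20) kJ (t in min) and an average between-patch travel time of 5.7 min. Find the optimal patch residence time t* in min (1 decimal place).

Maximise g(t)/(T+t): set derivative to zero → g'(t)(T+t) = g(t).
g'(t) = 227·20/(t + 20)². Setting 227·20/(t+20)² = 227t/[(t+20)(5.7+t)] gives 20(5.7+t) = t(t+20), so t² = 20×5.7 = 114.
t* = √114 = 10.68 min.

10.7 min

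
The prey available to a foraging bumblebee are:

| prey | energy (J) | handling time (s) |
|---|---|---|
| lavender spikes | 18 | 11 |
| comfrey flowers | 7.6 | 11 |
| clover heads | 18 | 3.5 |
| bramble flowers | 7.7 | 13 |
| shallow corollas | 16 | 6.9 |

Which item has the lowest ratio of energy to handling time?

bramble flowers

In descending order of E/h:
clover heads: 18/3.5 = 5.14 J/s
shallow corollas: 16/6.9 = 2.32 J/s
lavender spikes: 18/11 = 1.64 J/s
comfrey flowers: 7.6/11 = 0.691 J/s
bramble flowers: 7.7/13 = 0.592 J/s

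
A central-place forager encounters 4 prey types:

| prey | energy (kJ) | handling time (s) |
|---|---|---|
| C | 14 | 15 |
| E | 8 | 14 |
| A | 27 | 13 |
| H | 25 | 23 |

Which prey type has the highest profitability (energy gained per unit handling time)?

In descending order of E/h:
A: 27/13 = 2.08 kJ/s
H: 25/23 = 1.09 kJ/s
C: 14/15 = 0.933 kJ/s
E: 8/14 = 0.571 kJ/s

A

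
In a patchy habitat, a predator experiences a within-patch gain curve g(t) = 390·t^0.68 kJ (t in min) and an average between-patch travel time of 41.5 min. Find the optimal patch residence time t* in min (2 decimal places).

Maximise g(t)/(T+t): set derivative to zero → g'(t)(T+t) = g(t).
g'(t) = 0.68·390·t^-0.32. Setting 0.68·390·t^-0.32 = 390·t^0.68/(41.5+t) gives 0.68(41.5+t) = t, so 0.32·t = 0.68×41.5.
t* = 0.68×41.5/0.32 = 88.19 min.

88.19 min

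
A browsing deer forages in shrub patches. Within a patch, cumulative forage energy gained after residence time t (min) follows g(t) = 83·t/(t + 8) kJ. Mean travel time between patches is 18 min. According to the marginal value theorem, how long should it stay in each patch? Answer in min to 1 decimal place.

12.0 min

Maximise g(t)/(T+t): set derivative to zero → g'(t)(T+t) = g(t).
g'(t) = 83·8/(t + 8)². Setting 83·8/(t+8)² = 83t/[(t+8)(18+t)] gives 8(18+t) = t(t+8), so t² = 8×18 = 144.
t* = √144 = 12 min.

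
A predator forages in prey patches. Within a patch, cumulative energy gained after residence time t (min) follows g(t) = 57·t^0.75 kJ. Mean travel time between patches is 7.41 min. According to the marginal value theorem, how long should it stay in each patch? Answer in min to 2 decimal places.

22.23 min

Maximise g(t)/(T+t): set derivative to zero → g'(t)(T+t) = g(t).
g'(t) = 0.75·57·t^-0.25. Setting 0.75·57·t^-0.25 = 57·t^0.75/(7.41+t) gives 0.75(7.41+t) = t, so 0.25·t = 0.75×7.41.
t* = 0.75×7.41/0.25 = 22.23 min.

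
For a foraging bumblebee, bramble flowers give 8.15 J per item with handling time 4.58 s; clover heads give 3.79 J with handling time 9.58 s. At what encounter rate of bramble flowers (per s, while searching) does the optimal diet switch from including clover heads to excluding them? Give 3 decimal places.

Drop clover heads once their profitability E₂/h₂ falls below the rate achievable on bramble flowers alone: E₂/h₂ = λE₁/(1 + λh₁).
Solve for λ: λE₁h₂ = E₂(1 + λh₁) → λ(E₁h₂ − E₂h₁) = E₂ → λ = E₂/(E₁h₂ − E₂h₁).
λ = 3.79/(8.15×9.58 − 3.79×4.58) = 3.79/60.72 = 0.06242 per s.

0.062 per s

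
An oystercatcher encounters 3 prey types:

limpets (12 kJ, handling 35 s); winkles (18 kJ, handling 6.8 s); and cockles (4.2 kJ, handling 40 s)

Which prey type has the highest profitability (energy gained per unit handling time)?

winkles

In descending order of E/h:
winkles: 18/6.8 = 2.65 kJ/s
limpets: 12/35 = 0.343 kJ/s
cockles: 4.2/40 = 0.105 kJ/s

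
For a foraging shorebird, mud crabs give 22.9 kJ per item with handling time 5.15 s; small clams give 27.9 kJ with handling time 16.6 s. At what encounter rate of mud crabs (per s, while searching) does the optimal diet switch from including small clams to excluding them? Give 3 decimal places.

0.118 per s

The zero-one rule: include small clams iff E₂/h₂ > λE₁/(1+λh₁). Equality gives the switch point.
λE₁h₂ = E₂ + λE₂h₁ ⇒ λ = E₂/(E₁h₂ − E₂h₁) = 27.9/(380.1 − 143.7) = 0.118 per s.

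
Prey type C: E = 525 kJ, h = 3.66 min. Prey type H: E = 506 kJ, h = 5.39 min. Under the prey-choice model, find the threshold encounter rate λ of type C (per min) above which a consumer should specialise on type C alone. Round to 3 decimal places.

Drop type H once their profitability E₂/h₂ falls below the rate achievable on type C alone: E₂/h₂ = λE₁/(1 + λh₁).
Solve for λ: λE₁h₂ = E₂(1 + λh₁) → λ(E₁h₂ − E₂h₁) = E₂ → λ = E₂/(E₁h₂ − E₂h₁).
λ = 506/(525×5.39 − 506×3.66) = 506/977.8 = 0.5175 per min.

0.517 per min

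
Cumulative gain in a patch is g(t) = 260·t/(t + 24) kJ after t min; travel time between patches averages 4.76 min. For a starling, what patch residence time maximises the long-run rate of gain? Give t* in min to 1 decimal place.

By the marginal value theorem, leave when the instantaneous gain rate g'(t) equals the habitat-wide average g(t)/(T + t).
g'(t) = 260·24/(t + 24)². Setting 260·24/(t+24)² = 260t/[(t+24)(4.76+t)] gives 24(4.76+t) = t(t+24), so t² = 24×4.76 = 114.2.
t* = √114.2 = 10.69 min.

10.7 min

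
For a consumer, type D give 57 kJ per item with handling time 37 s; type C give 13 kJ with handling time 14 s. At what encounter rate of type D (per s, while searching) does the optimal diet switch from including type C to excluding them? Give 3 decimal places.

The zero-one rule: include type C iff E₂/h₂ > λE₁/(1+λh₁). Equality gives the switch point.
λE₁h₂ = E₂ + λE₂h₁ ⇒ λ = E₂/(E₁h₂ − E₂h₁) = 13/(798 − 481) = 0.04101 per s.

0.041 per s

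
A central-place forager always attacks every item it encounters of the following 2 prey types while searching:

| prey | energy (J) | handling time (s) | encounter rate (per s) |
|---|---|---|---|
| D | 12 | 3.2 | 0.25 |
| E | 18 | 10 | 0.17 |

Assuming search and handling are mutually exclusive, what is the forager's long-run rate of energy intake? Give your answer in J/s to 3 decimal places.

1.731 J/s

R = (0.25×12 + 0.17×18) / (1 + 0.25×3.2 + 0.17×10) = 6.06/3.5 = 1.731 J/s.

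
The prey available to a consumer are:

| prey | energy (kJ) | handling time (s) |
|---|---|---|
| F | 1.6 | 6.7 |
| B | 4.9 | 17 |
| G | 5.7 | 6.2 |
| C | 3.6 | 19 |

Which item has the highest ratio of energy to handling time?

G

Profitability E/h (kJ/s): F = 1.6/6.7 = 0.239, B = 4.9/17 = 0.288, G = 5.7/6.2 = 0.919, C = 3.6/19 = 0.189.
Ranked: G > B > F > C.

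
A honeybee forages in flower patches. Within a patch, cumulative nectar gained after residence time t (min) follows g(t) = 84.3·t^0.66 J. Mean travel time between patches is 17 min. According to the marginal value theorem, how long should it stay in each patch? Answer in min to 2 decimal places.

Maximise g(t)/(T+t): set derivative to zero → g'(t)(T+t) = g(t).
g'(t) = 0.66·84.3·t^-0.34. Setting 0.66·84.3·t^-0.34 = 84.3·t^0.66/(17+t) gives 0.66(17+t) = t, so 0.34·t = 0.66×17.
t* = 0.66×17/0.34 = 33 min.

33.00 min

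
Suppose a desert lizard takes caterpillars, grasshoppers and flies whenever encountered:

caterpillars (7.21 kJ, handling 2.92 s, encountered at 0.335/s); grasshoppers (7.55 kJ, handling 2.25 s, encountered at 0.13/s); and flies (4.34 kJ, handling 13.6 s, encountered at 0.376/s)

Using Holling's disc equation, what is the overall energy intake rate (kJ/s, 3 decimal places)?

R = Σλ_iE_i / (1 + Σλ_ih_i)
Numerator: 0.335×7.21 + 0.13×7.55 + 0.376×4.34 = 5.029
Denominator: 1 + 0.335×2.92 + 0.13×2.25 + 0.376×13.6 = 7.384
R = 5.029/7.384 = 0.681 kJ/s

0.681 kJ/s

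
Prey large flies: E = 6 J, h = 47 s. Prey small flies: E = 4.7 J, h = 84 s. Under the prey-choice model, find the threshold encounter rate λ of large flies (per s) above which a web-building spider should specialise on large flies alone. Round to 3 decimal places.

0.017 per s

At the threshold, the rate on large flies alone equals the profitability of small flies: λ·6/(1 + λ·47) = 4.7/84 = 0.05595.
Rearranging, λ(6 − 0.05595×47) = 0.05595, so λ = 0.05595/3.37 = 0.0166 per s.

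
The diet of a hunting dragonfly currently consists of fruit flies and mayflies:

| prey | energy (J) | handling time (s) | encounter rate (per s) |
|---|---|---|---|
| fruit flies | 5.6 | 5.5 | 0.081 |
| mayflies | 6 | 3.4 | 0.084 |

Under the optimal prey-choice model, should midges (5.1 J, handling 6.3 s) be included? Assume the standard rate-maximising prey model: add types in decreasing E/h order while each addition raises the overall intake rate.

Current rate: (0.081×5.6 + 0.084×6)/(1 + 0.081×5.5 + 0.084×3.4) = 0.5532 J/s.
Profitability of midges: 5.1/6.3 = 0.8095 J/s.
0.8095 > 0.5532, so adding midges raises the average — include it.

Yes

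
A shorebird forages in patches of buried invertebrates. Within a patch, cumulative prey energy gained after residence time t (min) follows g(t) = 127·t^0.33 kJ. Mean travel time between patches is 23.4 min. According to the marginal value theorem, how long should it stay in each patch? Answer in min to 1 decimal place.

Maximise g(t)/(T+t): set derivative to zero → g'(t)(T+t) = g(t).
g'(t) = 0.33·127·t^-0.67. Setting 0.33·127·t^-0.67 = 127·t^0.33/(23.4+t) gives 0.33(23.4+t) = t, so 0.67·t = 0.33×23.4.
t* = 0.33×23.4/0.67 = 11.53 min.

11.5 min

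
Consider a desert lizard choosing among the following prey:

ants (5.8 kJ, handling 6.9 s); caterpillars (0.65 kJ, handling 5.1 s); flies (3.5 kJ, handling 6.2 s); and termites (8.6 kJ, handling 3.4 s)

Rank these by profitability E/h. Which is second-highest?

In descending order of E/h:
termites: 8.6/3.4 = 2.53 kJ/s
ants: 5.8/6.9 = 0.841 kJ/s
flies: 3.5/6.2 = 0.565 kJ/s
caterpillars: 0.65/5.1 = 0.127 kJ/s

ants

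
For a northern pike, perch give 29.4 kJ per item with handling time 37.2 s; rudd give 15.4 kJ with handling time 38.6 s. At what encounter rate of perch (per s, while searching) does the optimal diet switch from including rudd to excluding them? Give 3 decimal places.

0.027 per s

Drop rudd once their profitability E₂/h₂ falls below the rate achievable on perch alone: E₂/h₂ = λE₁/(1 + λh₁).
Solve for λ: λE₁h₂ = E₂(1 + λh₁) → λ(E₁h₂ − E₂h₁) = E₂ → λ = E₂/(E₁h₂ − E₂h₁).
λ = 15.4/(29.4×38.6 − 15.4×37.2) = 15.4/562 = 0.0274 per s.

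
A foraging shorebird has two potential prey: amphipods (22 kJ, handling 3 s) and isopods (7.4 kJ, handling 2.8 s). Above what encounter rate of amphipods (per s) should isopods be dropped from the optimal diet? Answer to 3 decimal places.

The zero-one rule: include isopods iff E₂/h₂ > λE₁/(1+λh₁). Equality gives the switch point.
λE₁h₂ = E₂ + λE₂h₁ ⇒ λ = E₂/(E₁h₂ − E₂h₁) = 7.4/(61.6 − 22.2) = 0.1878 per s.

0.188 per s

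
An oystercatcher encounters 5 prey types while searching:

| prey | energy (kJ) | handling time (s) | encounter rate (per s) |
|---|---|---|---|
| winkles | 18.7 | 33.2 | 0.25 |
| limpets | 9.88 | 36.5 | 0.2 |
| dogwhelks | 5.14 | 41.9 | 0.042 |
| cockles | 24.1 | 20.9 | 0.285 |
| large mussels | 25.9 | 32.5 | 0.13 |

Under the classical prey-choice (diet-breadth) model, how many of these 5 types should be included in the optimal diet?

Rank by E/h (kJ/s): cockles 1.15, large mussels 0.797, winkles 0.563, limpets 0.271, dogwhelks 0.123. Include each in turn until the next type's E/h falls below the running intake rate.
Rate on top 1: 0.9873. large mussels: 0.797 < 0.9873 → exclude; stop.
Optimal diet: cockles — 1 of 5 types.

1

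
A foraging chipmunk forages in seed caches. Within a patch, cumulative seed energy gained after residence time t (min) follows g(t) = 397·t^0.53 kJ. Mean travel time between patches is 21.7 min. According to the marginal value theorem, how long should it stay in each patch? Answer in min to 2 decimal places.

24.47 min

Maximise g(t)/(T+t): set derivative to zero → g'(t)(T+t) = g(t).
g'(t) = 0.53·397·t^-0.47. Setting 0.53·397·t^-0.47 = 397·t^0.53/(21.7+t) gives 0.53(21.7+t) = t, so 0.47·t = 0.53×21.7.
t* = 0.53×21.7/0.47 = 24.47 min.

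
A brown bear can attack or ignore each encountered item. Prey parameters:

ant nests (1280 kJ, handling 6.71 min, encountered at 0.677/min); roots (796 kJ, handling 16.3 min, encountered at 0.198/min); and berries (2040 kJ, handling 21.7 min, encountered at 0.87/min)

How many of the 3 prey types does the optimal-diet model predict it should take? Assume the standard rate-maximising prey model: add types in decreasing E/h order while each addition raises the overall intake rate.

Rank by E/h (kJ/min): ant nests 191, berries 94, roots 48.8. Include each in turn until the next type's E/h falls below the running intake rate.
Rate on top 1: 156.3. berries: 94 < 156.3 → exclude; stop.
Optimal diet: ant nests — 1 of 3 types.

1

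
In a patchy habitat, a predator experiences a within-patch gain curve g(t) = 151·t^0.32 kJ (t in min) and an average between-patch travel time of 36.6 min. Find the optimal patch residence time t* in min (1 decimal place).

Optimal t* satisfies g'(t*) = g(t*)/(T + t*).
g'(t) = 0.32·151·t^-0.68. Setting 0.32·151·t^-0.68 = 151·t^0.32/(36.6+t) gives 0.32(36.6+t) = t, so 0.68·t = 0.32×36.6.
t* = 0.32×36.6/0.68 = 17.22 min.

17.2 min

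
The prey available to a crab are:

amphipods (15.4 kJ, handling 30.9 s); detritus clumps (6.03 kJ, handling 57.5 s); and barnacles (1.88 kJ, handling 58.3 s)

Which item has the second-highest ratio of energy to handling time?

In descending order of E/h:
amphipods: 15.4/30.9 = 0.498 kJ/s
detritus clumps: 6.03/57.5 = 0.105 kJ/s
barnacles: 1.88/58.3 = 0.0322 kJ/s

detritus clumps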